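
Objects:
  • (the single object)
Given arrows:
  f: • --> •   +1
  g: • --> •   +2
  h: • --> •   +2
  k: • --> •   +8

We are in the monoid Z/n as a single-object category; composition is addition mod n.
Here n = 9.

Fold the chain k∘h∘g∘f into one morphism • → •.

Answer: +4

Work:
  0 +1≡1 +2≡3 +2≡5 +8≡4  (mod 9)
composite: +4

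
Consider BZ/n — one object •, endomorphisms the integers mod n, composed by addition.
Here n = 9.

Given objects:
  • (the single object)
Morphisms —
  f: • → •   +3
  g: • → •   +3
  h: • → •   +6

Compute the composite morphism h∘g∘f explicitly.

  0 +3≡3 +3≡6 +6≡3  (mod 9)
⟦path⟧: +3

Answer: +3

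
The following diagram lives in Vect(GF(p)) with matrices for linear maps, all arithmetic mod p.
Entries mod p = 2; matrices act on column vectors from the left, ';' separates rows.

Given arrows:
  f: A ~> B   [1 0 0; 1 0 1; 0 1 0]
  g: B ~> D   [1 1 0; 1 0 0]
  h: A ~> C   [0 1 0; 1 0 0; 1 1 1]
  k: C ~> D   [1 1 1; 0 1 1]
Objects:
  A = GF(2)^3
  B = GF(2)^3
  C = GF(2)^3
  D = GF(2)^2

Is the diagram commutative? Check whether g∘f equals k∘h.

Answer: DOES NOT COMMUTE

Derivation:
1) trace f;g:
  e0=⟨1,0,0⟩ f~>⟨1,1,0⟩ g~>⟨0,1⟩
  e1=⟨0,1,0⟩ f~>⟨0,0,1⟩ g~>⟨0,0⟩
  e2=⟨0,0,1⟩ f~>⟨0,1,0⟩ g~>⟨1,0⟩
  composite₁ = [0 0 1; 1 0 0]
2) trace h;k:
  e0=⟨1,0,0⟩ h~>⟨0,1,1⟩ k~>⟨0,0⟩
  e1=⟨0,1,0⟩ h~>⟨1,0,1⟩ k~>⟨0,1⟩
  e2=⟨0,0,1⟩ h~>⟨0,0,1⟩ k~>⟨1,1⟩
  composite₂ = [0 0 1; 0 1 1]
Equal? NO — does not commute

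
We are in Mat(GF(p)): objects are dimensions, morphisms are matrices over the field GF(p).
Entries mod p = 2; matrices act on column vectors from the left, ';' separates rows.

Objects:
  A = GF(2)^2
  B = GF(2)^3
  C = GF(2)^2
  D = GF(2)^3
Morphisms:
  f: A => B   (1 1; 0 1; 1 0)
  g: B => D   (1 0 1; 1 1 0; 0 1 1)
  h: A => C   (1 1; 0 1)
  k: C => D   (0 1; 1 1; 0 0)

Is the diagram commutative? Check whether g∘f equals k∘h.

Along f;g (path 1):
  e0=(1,0) f=>(1,0,1) g=>(0,1,1)
  e1=(0,1) f=>(1,1,0) g=>(1,0,1)
  result₁ = (0 1; 1 0; 1 1)
Along h;k (path 2):
  e0=(1,0) h=>(1,0) k=>(0,1,0)
  e1=(0,1) h=>(1,1) k=>(1,0,0)
  result₂ = (0 1; 1 0; 0 0)
Equal? differ; not commutative

Answer: DOES NOT COMMUTE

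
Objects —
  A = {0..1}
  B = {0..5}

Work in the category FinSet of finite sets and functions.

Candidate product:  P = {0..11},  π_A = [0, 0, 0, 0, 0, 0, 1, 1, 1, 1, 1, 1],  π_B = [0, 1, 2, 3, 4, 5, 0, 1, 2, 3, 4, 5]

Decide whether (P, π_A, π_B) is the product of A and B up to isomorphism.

|A|·|B| = 2·6 = 12;  |P| = 12
Check the pairing map k ↦ (π_A(k), π_B(k)):
  0 : (0,0)
  1 : (0,1)
  2 : (0,2)
  3 : (0,3)
  4 : (0,4)
  5 : (0,5)
  6 : (1,0)
  7 : (1,1)
  8 : (1,2)
  9 : (1,3)
  10 : (1,4)
  11 : (1,5)
distinct pairs in image: 12 / 12 needed
  → bijection onto A×B; projections well-typed.

Answer: VALID PRODUCT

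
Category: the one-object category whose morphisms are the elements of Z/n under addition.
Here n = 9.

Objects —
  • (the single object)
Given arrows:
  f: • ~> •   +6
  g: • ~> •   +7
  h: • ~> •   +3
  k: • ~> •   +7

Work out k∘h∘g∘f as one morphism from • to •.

  0 +6≡6 +7≡4 +3≡7 +7≡5  (mod 9)
result: +5

Answer: +5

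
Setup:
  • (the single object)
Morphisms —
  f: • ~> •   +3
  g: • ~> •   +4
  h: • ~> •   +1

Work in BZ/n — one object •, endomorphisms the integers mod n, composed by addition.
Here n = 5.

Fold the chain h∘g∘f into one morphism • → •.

  0 +3≡3 +4≡2 +1≡3  (mod 5)
composite: +3

Answer: +3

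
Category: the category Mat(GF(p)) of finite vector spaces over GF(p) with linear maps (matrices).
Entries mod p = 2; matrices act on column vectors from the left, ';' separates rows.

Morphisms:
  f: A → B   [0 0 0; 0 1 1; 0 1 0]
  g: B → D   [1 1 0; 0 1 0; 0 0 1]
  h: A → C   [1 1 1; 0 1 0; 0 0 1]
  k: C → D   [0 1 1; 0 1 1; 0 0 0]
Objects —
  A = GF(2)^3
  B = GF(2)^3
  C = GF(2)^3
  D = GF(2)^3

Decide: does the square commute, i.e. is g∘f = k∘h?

Along f;g (path 1):
  e0=⟨1,0,0⟩ f→⟨0,0,0⟩ g→⟨0,0,0⟩
  e1=⟨0,1,0⟩ f→⟨0,1,1⟩ g→⟨1,1,1⟩
  e2=⟨0,0,1⟩ f→⟨0,1,0⟩ g→⟨1,1,0⟩
  ⟦path⟧₁ = [0 1 1; 0 1 1; 0 1 0]
Along h;k (path 2):
  e0=⟨1,0,0⟩ h→⟨1,0,0⟩ k→⟨0,0,0⟩
  e1=⟨0,1,0⟩ h→⟨1,1,0⟩ k→⟨1,1,0⟩
  e2=⟨0,0,1⟩ h→⟨1,0,1⟩ k→⟨1,1,0⟩
  ⟦path⟧₂ = [0 1 1; 0 1 1; 0 0 0]
Equal? NO — does not commute

Answer: DOES NOT COMMUTE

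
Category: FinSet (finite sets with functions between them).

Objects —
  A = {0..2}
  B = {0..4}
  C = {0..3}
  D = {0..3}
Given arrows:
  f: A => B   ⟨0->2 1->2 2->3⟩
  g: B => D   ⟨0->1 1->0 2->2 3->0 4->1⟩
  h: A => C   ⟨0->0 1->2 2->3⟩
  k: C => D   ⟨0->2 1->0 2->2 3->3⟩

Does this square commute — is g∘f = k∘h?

Along f;g (path 1):
  0 f=>2 g=>2
  1 f=>2 g=>2
  2 f=>3 g=>0
  result₁ = ⟨0->2 1->2 2->0⟩
Along h;k (path 2):
  0 h=>0 k=>2
  1 h=>2 k=>2
  2 h=>3 k=>3
  result₂ = ⟨0->2 1->2 2->3⟩
Equal? distinct morphisms ✗

Answer: DOES NOT COMMUTE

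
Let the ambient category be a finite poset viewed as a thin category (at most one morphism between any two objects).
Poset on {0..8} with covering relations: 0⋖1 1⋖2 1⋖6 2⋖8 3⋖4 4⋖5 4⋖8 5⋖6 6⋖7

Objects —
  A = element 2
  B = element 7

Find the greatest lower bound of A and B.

Answer: A∧B = 1

Derivation:
{x : x≤A ∧ x≤B} = {0,1}  (A=2, B=7)
  0 ≤ 1
  1 ≤ 1
glb = 1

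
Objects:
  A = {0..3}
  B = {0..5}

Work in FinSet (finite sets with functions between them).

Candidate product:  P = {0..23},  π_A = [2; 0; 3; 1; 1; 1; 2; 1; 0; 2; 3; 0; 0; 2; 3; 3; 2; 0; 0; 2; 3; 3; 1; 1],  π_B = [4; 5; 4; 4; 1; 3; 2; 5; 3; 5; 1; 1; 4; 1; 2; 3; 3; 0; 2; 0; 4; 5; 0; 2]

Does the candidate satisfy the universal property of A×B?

|A|·|B| = 4·6 = 24;  |P| = 24
Check the pairing map k ↦ (π_A(k), π_B(k)):
  0 : (2,4)
  1 : (0,5)
  2 : (3,4)
  3 : (1,4)
  4 : (1,1)
  5 : (1,3)
  6 : (2,2)
  7 : (1,5)
  8 : (0,3)
  9 : (2,5)
  10 : (3,1)
  11 : (0,1)
  12 : (0,4)
  13 : (2,1)
  14 : (3,2)
  15 : (3,3)
  16 : (2,3)
  17 : (0,0)
  18 : (0,2)
  19 : (2,0)
  20 : (3,4)  ✗ repeats pair of k=2
  21 : (3,5)
  22 : (1,0)
  23 : (1,2)
distinct pairs in image: 23 / 24 needed
  → (3,4) hit at k=2 and k=20

Answer: NOT A VALID PRODUCT — duplicate pair at indices 2,20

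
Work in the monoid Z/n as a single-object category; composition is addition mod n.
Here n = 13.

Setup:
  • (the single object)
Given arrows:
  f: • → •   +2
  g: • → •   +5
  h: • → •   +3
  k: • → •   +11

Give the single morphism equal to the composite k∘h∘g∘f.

  0 +2≡2 +5≡7 +3≡10 +11≡8  (mod 13)
⟦path⟧: +8

Answer: +8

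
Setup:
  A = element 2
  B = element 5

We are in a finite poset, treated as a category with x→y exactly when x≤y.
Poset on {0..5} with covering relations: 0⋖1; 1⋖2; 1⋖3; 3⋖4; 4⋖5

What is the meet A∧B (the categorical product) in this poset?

Common predecessors of 2,5: {0,1}
  0 ⊑ 1
  1 ⊑ 1
glb = 1

Answer: A∧B = 1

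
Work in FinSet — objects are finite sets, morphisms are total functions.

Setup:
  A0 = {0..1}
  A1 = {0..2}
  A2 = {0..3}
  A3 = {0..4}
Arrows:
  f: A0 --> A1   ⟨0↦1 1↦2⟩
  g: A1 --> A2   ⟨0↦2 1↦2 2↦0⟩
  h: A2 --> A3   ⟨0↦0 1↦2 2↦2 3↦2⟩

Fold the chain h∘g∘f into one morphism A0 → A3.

  0 f-->1 g-->2 h-->2
  1 f-->2 g-->0 h-->0
⟦path⟧: ⟨0↦2 1↦0⟩

Answer: ⟨0↦2 1↦0⟩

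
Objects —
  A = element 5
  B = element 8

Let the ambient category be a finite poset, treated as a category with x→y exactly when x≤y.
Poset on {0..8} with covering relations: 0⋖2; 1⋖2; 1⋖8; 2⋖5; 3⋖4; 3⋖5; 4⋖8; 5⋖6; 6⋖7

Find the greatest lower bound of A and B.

Answer: NO MEET EXISTS

Derivation:
Lower bounds of A=5 and B=8: {1,3}
  maximal lower bounds 1 and 3 are incomparable: neither 1≤3 nor 3≤1
→ no greatest lower bound exists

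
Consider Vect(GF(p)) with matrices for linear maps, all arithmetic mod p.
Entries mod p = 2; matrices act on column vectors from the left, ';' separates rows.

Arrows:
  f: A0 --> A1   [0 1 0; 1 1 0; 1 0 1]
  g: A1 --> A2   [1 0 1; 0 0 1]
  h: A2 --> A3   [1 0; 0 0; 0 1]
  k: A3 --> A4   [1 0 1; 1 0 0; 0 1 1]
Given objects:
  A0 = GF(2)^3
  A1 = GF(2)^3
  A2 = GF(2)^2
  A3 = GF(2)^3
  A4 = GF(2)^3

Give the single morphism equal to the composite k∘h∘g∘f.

  e0=⟨1,0,0⟩ f-->⟨0,1,1⟩ g-->⟨1,1⟩ h-->⟨1,0,1⟩ k-->⟨0,1,1⟩
  e1=⟨0,1,0⟩ f-->⟨1,1,0⟩ g-->⟨1,0⟩ h-->⟨1,0,0⟩ k-->⟨1,1,0⟩
  e2=⟨0,0,1⟩ f-->⟨0,0,1⟩ g-->⟨1,1⟩ h-->⟨1,0,1⟩ k-->⟨0,1,1⟩
⟦path⟧: [0 1 0; 1 1 1; 1 0 1]

Answer: [0 1 0; 1 1 1; 1 0 1]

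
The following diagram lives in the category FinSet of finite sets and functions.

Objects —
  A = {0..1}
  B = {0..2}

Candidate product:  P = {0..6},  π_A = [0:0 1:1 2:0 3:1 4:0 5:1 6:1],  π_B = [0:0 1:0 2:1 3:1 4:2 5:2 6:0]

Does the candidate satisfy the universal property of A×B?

|A|·|B| = 2·3 = 6;  |P| = 7
  → cardinalities differ; no bijection possible.

Answer: NOT A VALID PRODUCT — |P|=7 ≠ |A|·|B|=6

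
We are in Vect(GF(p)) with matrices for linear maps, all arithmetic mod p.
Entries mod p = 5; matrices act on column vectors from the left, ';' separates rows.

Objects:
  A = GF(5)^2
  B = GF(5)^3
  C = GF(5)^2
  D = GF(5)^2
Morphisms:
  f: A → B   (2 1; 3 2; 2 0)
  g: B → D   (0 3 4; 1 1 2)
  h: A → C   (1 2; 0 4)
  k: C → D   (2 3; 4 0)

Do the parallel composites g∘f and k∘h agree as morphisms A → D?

Answer: COMMUTES

Derivation:
Along f;g (path 1):
  e0=⟨1,0⟩ f→⟨2,3,2⟩ g→⟨2,4⟩
  e1=⟨0,1⟩ f→⟨1,2,0⟩ g→⟨1,3⟩
  composite₁ = (2 1; 4 3)
Along h;k (path 2):
  e0=⟨1,0⟩ h→⟨1,0⟩ k→⟨2,4⟩
  e1=⟨0,1⟩ h→⟨2,4⟩ k→⟨1,3⟩
  composite₂ = (2 1; 4 3)
Equal? equal; square commutes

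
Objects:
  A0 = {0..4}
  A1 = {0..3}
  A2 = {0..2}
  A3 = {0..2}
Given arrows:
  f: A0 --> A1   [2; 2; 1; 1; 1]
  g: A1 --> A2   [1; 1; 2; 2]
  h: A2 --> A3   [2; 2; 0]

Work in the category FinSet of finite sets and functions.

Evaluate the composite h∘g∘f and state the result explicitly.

Answer: [0; 0; 2; 2; 2]

Derivation:
  0 f-->2 g-->2 h-->0
  1 f-->2 g-->2 h-->0
  2 f-->1 g-->1 h-->2
  3 f-->1 g-->1 h-->2
  4 f-->1 g-->1 h-->2
result: [0; 0; 2; 2; 2]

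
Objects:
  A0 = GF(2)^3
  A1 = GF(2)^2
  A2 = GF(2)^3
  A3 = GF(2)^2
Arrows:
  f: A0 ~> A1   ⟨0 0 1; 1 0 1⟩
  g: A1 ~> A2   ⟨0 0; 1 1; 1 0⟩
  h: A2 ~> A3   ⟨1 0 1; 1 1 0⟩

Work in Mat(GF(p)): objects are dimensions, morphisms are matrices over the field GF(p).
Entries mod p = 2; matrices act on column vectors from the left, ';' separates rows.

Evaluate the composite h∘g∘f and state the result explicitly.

  e0=[1,0,0] f~>[0,1] g~>[0,1,0] h~>[0,1]
  e1=[0,1,0] f~>[0,0] g~>[0,0,0] h~>[0,0]
  e2=[0,0,1] f~>[1,1] g~>[0,0,1] h~>[1,0]
⟦path⟧: ⟨0 0 1; 1 0 0⟩

Answer: ⟨0 0 1; 1 0 0⟩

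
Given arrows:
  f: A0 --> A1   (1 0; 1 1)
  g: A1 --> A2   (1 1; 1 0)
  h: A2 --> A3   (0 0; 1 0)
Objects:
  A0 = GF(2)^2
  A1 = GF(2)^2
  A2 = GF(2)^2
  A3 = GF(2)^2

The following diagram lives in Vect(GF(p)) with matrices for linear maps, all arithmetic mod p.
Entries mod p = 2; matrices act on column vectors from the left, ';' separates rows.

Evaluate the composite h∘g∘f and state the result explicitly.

  e0=⟨1,0⟩ f-->⟨1,1⟩ g-->⟨0,1⟩ h-->⟨0,0⟩
  e1=⟨0,1⟩ f-->⟨0,1⟩ g-->⟨1,0⟩ h-->⟨0,1⟩
result: (0 0; 0 1)

Answer: (0 0; 0 1)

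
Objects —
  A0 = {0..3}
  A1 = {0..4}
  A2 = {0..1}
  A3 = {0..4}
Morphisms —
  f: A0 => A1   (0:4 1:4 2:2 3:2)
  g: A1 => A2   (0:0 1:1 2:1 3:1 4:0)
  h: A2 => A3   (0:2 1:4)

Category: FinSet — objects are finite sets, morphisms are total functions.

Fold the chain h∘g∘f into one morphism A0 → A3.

Answer: (0:2 1:2 2:4 3:4)

Derivation:
  0 f=>4 g=>0 h=>2
  1 f=>4 g=>0 h=>2
  2 f=>2 g=>1 h=>4
  3 f=>2 g=>1 h=>4
⟦path⟧: (0:2 1:2 2:4 3:4)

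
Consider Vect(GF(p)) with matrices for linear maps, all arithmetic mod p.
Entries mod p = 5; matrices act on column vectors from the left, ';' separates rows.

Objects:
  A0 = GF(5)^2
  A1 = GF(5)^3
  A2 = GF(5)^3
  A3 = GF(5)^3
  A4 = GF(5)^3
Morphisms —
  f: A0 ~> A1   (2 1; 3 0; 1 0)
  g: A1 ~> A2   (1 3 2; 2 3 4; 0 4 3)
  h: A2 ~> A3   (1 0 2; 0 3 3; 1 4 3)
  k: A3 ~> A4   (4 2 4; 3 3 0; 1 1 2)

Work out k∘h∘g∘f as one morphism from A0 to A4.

Answer: (3 2; 2 1; 1 0)

Trace:
  e0=(1,0) f~>(2,3,1) g~>(3,2,0) h~>(3,1,1) k~>(3,2,1)
  e1=(0,1) f~>(1,0,0) g~>(1,2,0) h~>(1,1,4) k~>(2,1,0)
result: (3 2; 2 1; 1 0)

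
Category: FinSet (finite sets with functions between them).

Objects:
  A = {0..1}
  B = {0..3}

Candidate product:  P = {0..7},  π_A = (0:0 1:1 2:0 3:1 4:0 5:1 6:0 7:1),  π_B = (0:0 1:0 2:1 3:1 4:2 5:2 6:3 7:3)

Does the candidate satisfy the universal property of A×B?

|A|·|B| = 2·4 = 8;  |P| = 8
Check the pairing map k ↦ (π_A(k), π_B(k)):
  0 : (0,0)
  1 : (1,0)
  2 : (0,1)
  3 : (1,1)
  4 : (0,2)
  5 : (1,2)
  6 : (0,3)
  7 : (1,3)
distinct pairs in image: 8 / 8 needed
  → bijection onto A×B; projections well-typed.

Answer: VALID PRODUCT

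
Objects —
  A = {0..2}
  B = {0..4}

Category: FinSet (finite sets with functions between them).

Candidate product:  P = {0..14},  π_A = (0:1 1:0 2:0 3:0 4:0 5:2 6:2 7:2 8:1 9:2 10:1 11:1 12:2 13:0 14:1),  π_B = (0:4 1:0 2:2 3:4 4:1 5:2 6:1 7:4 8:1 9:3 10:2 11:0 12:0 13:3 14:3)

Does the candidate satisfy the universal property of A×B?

Answer: VALID PRODUCT

Trace:
|A|·|B| = 3·5 = 15;  |P| = 15
Check the pairing map k ↦ (π_A(k), π_B(k)):
  0 : (1,4)
  1 : (0,0)
  2 : (0,2)
  3 : (0,4)
  4 : (0,1)
  5 : (2,2)
  6 : (2,1)
  7 : (2,4)
  8 : (1,1)
  9 : (2,3)
  10 : (1,2)
  11 : (1,0)
  12 : (2,0)
  13 : (0,3)
  14 : (1,3)
distinct pairs in image: 15 / 15 needed
  → bijection onto A×B; projections well-typed.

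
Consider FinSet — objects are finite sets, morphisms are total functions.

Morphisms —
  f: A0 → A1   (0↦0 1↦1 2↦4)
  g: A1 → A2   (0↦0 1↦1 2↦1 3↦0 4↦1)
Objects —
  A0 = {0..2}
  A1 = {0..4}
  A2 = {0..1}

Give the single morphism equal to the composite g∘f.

  0 f→0 g→0
  1 f→1 g→1
  2 f→4 g→1
composite: (0↦0 1↦1 2↦1)

Answer: (0↦0 1↦1 2↦1)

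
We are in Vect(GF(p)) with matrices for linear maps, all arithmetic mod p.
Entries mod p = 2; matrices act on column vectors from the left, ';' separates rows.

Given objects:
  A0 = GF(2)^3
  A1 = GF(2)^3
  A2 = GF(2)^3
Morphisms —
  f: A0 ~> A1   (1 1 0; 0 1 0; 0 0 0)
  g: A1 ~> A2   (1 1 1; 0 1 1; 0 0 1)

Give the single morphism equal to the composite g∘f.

Answer: (1 0 0; 0 1 0; 0 0 0)

Derivation:
  e0=[1,0,0] f~>[1,0,0] g~>[1,0,0]
  e1=[0,1,0] f~>[1,1,0] g~>[0,1,0]
  e2=[0,0,1] f~>[0,0,0] g~>[0,0,0]
⟦path⟧: (1 0 0; 0 1 0; 0 0 0)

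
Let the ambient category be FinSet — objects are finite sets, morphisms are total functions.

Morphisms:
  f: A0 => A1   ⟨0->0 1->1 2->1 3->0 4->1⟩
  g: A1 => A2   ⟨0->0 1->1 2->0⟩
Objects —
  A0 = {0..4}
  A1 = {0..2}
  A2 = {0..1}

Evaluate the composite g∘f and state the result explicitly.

  0 f=>0 g=>0
  1 f=>1 g=>1
  2 f=>1 g=>1
  3 f=>0 g=>0
  4 f=>1 g=>1
result: ⟨0->0 1->1 2->1 3->0 4->1⟩

Answer: ⟨0->0 1->1 2->1 3->0 4->1⟩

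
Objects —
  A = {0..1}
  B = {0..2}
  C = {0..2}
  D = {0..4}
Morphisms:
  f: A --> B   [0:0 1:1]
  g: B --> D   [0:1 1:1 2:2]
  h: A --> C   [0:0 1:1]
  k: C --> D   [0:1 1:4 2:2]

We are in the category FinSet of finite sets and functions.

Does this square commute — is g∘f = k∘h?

Answer: DOES NOT COMMUTE

Trace:
1) trace f;g:
  0 f-->0 g-->1
  1 f-->1 g-->1
  composite₁ = [0:1 1:1]
2) trace h;k:
  0 h-->0 k-->1
  1 h-->1 k-->4
  composite₂ = [0:1 1:4]
Equal? NO — does not commute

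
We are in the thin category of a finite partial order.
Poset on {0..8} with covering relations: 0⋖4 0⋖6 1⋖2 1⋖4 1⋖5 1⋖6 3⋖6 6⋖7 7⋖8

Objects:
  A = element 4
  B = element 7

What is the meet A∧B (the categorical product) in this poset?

Common predecessors of 4,7: {0,1}
  maximal lower bounds 0 and 1 are incomparable: neither 0<=1 nor 1<=0
→ no greatest lower bound exists

Answer: NO MEET EXISTS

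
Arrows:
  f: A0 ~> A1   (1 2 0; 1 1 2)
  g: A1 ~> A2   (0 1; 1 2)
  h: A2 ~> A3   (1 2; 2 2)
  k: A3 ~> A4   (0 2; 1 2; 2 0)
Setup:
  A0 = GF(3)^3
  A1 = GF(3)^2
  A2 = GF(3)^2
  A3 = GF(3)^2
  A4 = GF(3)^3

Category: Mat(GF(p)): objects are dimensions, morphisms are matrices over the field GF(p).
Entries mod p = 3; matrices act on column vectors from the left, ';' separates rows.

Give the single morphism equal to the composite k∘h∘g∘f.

  e0=⟨1,0,0⟩ f~>⟨1,1⟩ g~>⟨1,0⟩ h~>⟨1,2⟩ k~>⟨1,2,2⟩
  e1=⟨0,1,0⟩ f~>⟨2,1⟩ g~>⟨1,1⟩ h~>⟨0,1⟩ k~>⟨2,2,0⟩
  e2=⟨0,0,1⟩ f~>⟨0,2⟩ g~>⟨2,1⟩ h~>⟨1,0⟩ k~>⟨0,1,2⟩
composite: (1 2 0; 2 2 1; 2 0 2)

Answer: (1 2 0; 2 2 1; 2 0 2)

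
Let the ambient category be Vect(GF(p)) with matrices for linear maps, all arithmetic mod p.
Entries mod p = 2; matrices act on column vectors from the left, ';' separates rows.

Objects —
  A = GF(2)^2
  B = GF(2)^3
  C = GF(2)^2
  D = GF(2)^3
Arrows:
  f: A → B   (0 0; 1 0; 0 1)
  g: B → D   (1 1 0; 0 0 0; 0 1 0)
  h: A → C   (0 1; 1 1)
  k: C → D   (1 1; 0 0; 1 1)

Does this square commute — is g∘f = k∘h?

Answer: COMMUTES

Work:
Along f;g (path 1):
  e0=⟨1,0⟩ f→⟨0,1,0⟩ g→⟨1,0,1⟩
  e1=⟨0,1⟩ f→⟨0,0,1⟩ g→⟨0,0,0⟩
  result₁ = (1 0; 0 0; 1 0)
Along h;k (path 2):
  e0=⟨1,0⟩ h→⟨0,1⟩ k→⟨1,0,1⟩
  e1=⟨0,1⟩ h→⟨1,1⟩ k→⟨0,0,0⟩
  result₂ = (1 0; 0 0; 1 0)
Equal? equal; square commutes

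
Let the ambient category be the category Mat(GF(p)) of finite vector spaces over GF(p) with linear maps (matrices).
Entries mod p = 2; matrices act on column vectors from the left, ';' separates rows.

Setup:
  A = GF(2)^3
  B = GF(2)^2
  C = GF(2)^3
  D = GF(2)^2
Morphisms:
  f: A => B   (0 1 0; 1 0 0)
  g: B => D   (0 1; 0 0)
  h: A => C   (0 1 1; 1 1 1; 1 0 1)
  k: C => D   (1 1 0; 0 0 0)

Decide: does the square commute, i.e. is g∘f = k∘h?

Answer: COMMUTES

Derivation:
Along f;g (path 1):
  e0=⟨1,0,0⟩ f=>⟨0,1⟩ g=>⟨1,0⟩
  e1=⟨0,1,0⟩ f=>⟨1,0⟩ g=>⟨0,0⟩
  e2=⟨0,0,1⟩ f=>⟨0,0⟩ g=>⟨0,0⟩
  result₁ = (1 0 0; 0 0 0)
Along h;k (path 2):
  e0=⟨1,0,0⟩ h=>⟨0,1,1⟩ k=>⟨1,0⟩
  e1=⟨0,1,0⟩ h=>⟨1,1,0⟩ k=>⟨0,0⟩
  e2=⟨0,0,1⟩ h=>⟨1,1,1⟩ k=>⟨0,0⟩
  result₂ = (1 0 0; 0 0 0)
Equal? same morphism ✓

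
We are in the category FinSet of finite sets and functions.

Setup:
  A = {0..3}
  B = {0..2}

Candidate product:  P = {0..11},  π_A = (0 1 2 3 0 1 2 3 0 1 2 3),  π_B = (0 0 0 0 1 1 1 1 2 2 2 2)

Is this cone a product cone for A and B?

Answer: VALID PRODUCT

Derivation:
|A|·|B| = 4·3 = 12;  |P| = 12
Check the pairing map k ↦ (π_A(k), π_B(k)):
  0 -> (0,0)
  1 -> (1,0)
  2 -> (2,0)
  3 -> (3,0)
  4 -> (0,1)
  5 -> (1,1)
  6 -> (2,1)
  7 -> (3,1)
  8 -> (0,2)
  9 -> (1,2)
  10 -> (2,2)
  11 -> (3,2)
distinct pairs in image: 12 / 12 needed
  → bijection onto A×B; projections well-typed.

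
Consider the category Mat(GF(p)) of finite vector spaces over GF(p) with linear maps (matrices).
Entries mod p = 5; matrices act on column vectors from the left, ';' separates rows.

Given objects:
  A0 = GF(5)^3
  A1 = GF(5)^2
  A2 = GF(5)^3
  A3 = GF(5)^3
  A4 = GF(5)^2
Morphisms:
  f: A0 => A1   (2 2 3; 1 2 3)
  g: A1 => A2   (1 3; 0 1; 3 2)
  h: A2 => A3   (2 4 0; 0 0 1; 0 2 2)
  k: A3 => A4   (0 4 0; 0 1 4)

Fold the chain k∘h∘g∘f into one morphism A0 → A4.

Answer: (2 0 0; 0 1 4)

Derivation:
  e0=[1,0,0] f=>[2,1] g=>[0,1,3] h=>[4,3,3] k=>[2,0]
  e1=[0,1,0] f=>[2,2] g=>[3,2,0] h=>[4,0,4] k=>[0,1]
  e2=[0,0,1] f=>[3,3] g=>[2,3,0] h=>[1,0,1] k=>[0,4]
result: (2 0 0; 0 1 4)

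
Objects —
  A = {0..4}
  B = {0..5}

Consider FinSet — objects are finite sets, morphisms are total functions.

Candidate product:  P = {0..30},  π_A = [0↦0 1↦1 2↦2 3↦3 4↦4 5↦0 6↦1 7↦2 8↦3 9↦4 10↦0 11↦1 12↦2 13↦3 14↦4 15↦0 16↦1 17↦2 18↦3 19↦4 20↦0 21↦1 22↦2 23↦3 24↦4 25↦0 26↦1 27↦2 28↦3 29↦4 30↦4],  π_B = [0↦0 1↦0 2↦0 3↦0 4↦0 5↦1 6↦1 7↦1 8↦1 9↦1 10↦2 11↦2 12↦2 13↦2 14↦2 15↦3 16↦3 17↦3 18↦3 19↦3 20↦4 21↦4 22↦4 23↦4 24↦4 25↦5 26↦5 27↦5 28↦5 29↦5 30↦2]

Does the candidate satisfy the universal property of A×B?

|A|·|B| = 5·6 = 30;  |P| = 31
  → cardinalities differ; no bijection possible.

Answer: NOT A VALID PRODUCT — |P|=31 ≠ |A|·|B|=30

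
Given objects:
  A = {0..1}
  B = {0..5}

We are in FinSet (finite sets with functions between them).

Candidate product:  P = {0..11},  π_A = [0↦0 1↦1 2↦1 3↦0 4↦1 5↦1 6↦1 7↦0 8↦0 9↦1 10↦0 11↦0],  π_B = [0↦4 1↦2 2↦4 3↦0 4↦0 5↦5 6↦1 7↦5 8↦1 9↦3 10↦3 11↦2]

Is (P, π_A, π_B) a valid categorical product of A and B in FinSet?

Answer: VALID PRODUCT

Trace:
|A|·|B| = 2·6 = 12;  |P| = 12
Check the pairing map k ↦ (π_A(k), π_B(k)):
  0 ↦ (0,4)
  1 ↦ (1,2)
  2 ↦ (1,4)
  3 ↦ (0,0)
  4 ↦ (1,0)
  5 ↦ (1,5)
  6 ↦ (1,1)
  7 ↦ (0,5)
  8 ↦ (0,1)
  9 ↦ (1,3)
  10 ↦ (0,3)
  11 ↦ (0,2)
distinct pairs in image: 12 / 12 needed
  → bijection onto A×B; projections well-typed.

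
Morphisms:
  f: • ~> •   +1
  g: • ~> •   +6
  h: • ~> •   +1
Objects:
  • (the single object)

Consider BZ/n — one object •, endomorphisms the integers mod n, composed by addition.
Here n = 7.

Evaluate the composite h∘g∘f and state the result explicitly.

Answer: +1

Work:
  0 +1≡1 +6≡0 +1≡1  (mod 7)
result: +1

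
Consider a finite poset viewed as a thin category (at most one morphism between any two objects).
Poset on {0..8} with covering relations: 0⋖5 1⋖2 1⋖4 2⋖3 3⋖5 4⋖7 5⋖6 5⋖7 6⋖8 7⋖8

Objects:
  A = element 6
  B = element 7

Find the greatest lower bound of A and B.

Common predecessors of 6,7: {0,1,2,3,5}
  0 <= 5
  1 <= 5
  2 <= 5
  3 <= 5
  5 <= 5
glb = 5

Answer: A∧B = 5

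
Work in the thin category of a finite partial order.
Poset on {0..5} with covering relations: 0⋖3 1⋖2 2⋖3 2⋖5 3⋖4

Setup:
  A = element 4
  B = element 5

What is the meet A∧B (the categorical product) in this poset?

{x : x<=A ∧ x<=B} = {1,2}  (A=4, B=5)
  1 <= 2
  2 <= 2
glb = 2

Answer: A∧B = 2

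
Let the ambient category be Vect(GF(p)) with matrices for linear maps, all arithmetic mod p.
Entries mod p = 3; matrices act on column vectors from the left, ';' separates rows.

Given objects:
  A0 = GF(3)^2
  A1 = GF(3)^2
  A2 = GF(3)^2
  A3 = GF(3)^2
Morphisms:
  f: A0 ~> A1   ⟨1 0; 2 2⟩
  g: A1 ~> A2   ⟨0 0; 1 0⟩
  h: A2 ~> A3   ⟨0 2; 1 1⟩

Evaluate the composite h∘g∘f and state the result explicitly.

  e0=(1,0) f~>(1,2) g~>(0,1) h~>(2,1)
  e1=(0,1) f~>(0,2) g~>(0,0) h~>(0,0)
result: ⟨2 0; 1 0⟩

Answer: ⟨2 0; 1 0⟩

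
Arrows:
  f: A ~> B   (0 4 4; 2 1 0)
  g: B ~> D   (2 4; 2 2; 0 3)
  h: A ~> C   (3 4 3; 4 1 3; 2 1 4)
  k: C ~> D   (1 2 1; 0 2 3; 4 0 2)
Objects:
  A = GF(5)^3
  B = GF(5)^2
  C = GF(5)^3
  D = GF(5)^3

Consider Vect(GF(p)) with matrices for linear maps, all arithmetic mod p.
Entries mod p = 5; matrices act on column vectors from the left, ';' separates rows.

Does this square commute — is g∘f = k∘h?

Along f;g (path 1):
  e0=[1,0,0] f~>[0,2] g~>[3,4,1]
  e1=[0,1,0] f~>[4,1] g~>[2,0,3]
  e2=[0,0,1] f~>[4,0] g~>[3,3,0]
  ⟦path⟧₁ = (3 2 3; 4 0 3; 1 3 0)
Along h;k (path 2):
  e0=[1,0,0] h~>[3,4,2] k~>[3,4,1]
  e1=[0,1,0] h~>[4,1,1] k~>[2,0,3]
  e2=[0,0,1] h~>[3,3,4] k~>[3,3,0]
  ⟦path⟧₂ = (3 2 3; 4 0 3; 1 3 0)
Equal? equal; square commutes

Answer: COMMUTES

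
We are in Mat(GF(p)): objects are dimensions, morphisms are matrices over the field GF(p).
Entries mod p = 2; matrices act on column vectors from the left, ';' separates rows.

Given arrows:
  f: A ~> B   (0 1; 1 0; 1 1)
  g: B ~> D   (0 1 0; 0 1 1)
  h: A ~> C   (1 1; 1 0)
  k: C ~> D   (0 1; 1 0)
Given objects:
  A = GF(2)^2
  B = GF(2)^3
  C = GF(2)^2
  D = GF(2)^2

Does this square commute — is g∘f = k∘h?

Answer: DOES NOT COMMUTE

Work:
Path 1 = f;g:
  e0=(1,0) f~>(0,1,1) g~>(1,0)
  e1=(0,1) f~>(1,0,1) g~>(0,1)
  ⟦path⟧₁ = (1 0; 0 1)
Path 2 = h;k:
  e0=(1,0) h~>(1,1) k~>(1,1)
  e1=(0,1) h~>(1,0) k~>(0,1)
  ⟦path⟧₂ = (1 0; 1 1)
Equal? differ; not commutative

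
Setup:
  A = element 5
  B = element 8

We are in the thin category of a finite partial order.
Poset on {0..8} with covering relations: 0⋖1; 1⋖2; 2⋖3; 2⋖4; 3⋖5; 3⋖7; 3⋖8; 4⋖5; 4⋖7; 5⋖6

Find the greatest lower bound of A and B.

Answer: A∧B = 3

Trace:
Lower bounds of A=5 and B=8: {0,1,2,3}
  0 <= 3
  1 <= 3
  2 <= 3
  3 <= 3
glb = 3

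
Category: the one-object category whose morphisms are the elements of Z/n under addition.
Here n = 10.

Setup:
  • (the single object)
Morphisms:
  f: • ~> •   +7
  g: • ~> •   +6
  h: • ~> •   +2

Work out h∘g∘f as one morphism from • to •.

Answer: +5

Work:
  0 +7≡7 +6≡3 +2≡5  (mod 10)
result: +5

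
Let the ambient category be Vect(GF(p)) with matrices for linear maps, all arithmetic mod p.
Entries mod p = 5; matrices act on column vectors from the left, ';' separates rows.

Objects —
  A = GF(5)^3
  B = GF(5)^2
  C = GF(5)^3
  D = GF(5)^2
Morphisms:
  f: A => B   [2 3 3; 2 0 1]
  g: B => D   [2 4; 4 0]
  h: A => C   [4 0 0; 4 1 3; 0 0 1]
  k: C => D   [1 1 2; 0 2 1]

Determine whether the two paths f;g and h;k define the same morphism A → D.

Path 1 = f;g:
  e0=[1,0,0] f=>[2,2] g=>[2,3]
  e1=[0,1,0] f=>[3,0] g=>[1,2]
  e2=[0,0,1] f=>[3,1] g=>[0,2]
  ⟦path⟧₁ = [2 1 0; 3 2 2]
Path 2 = h;k:
  e0=[1,0,0] h=>[4,4,0] k=>[3,3]
  e1=[0,1,0] h=>[0,1,0] k=>[1,2]
  e2=[0,0,1] h=>[0,3,1] k=>[0,2]
  ⟦path⟧₂ = [3 1 0; 3 2 2]
Equal? differ; not commutative

Answer: DOES NOT COMMUTE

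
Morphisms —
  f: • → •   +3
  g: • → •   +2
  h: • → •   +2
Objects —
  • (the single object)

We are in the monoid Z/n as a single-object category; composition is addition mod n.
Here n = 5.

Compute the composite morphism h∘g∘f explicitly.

Answer: +2

Work:
  0 +3≡3 +2≡0 +2≡2  (mod 5)
result: +2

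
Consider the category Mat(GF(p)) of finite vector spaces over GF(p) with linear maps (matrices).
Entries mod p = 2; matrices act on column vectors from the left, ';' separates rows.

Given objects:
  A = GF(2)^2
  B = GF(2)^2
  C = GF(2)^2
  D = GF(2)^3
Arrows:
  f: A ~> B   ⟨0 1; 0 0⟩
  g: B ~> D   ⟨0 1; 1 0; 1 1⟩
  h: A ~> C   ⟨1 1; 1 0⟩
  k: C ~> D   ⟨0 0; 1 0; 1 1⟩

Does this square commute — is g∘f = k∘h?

Answer: DOES NOT COMMUTE

Derivation:
1) trace f;g:
  e0=[1,0] f~>[0,0] g~>[0,0,0]
  e1=[0,1] f~>[1,0] g~>[0,1,1]
  result₁ = ⟨0 0; 0 1; 0 1⟩
2) trace h;k:
  e0=[1,0] h~>[1,1] k~>[0,1,0]
  e1=[0,1] h~>[1,0] k~>[0,1,1]
  result₂ = ⟨0 0; 1 1; 0 1⟩
Equal? distinct morphisms ✗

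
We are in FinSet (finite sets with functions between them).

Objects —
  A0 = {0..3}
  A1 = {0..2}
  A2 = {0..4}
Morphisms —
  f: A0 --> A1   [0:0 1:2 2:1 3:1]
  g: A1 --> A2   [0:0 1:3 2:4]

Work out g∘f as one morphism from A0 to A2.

  0 f-->0 g-->0
  1 f-->2 g-->4
  2 f-->1 g-->3
  3 f-->1 g-->3
composite: [0:0 1:4 2:3 3:3]

Answer: [0:0 1:4 2:3 3:3]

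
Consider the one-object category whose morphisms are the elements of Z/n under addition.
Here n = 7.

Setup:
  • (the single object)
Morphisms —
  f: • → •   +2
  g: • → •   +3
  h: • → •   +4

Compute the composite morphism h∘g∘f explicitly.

Answer: +2

Work:
  0 +2≡2 +3≡5 +4≡2  (mod 7)
result: +2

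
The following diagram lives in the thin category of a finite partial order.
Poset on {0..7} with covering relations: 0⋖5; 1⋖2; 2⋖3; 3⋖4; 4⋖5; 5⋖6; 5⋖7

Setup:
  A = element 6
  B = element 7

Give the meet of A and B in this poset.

Answer: A∧B = 5

Trace:
Lower bounds of A=6 and B=7: {0,1,2,3,4,5}
  0 ⊑ 5
  1 ⊑ 5
  2 ⊑ 5
  3 ⊑ 5
  4 ⊑ 5
  5 ⊑ 5
glb = 5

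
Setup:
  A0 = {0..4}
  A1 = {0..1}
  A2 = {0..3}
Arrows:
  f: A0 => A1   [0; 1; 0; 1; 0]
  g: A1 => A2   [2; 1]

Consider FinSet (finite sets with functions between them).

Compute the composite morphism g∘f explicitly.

Answer: [2; 1; 2; 1; 2]

Derivation:
  0 f=>0 g=>2
  1 f=>1 g=>1
  2 f=>0 g=>2
  3 f=>1 g=>1
  4 f=>0 g=>2
result: [2; 1; 2; 1; 2]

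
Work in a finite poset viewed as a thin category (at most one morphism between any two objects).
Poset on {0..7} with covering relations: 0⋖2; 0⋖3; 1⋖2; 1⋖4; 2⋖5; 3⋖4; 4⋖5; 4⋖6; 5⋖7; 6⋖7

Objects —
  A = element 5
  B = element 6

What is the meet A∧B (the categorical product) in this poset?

Lower bounds of A=5 and B=6: {0,1,3,4}
  0 <= 4
  1 <= 4
  3 <= 4
  4 <= 4
glb = 4

Answer: A∧B = 4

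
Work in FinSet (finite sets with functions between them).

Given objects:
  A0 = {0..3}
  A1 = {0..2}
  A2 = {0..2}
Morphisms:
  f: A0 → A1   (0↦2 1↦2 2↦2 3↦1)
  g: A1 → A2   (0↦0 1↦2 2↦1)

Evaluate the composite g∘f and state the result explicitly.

  0 f→2 g→1
  1 f→2 g→1
  2 f→2 g→1
  3 f→1 g→2
⟦path⟧: (0↦1 1↦1 2↦1 3↦2)

Answer: (0↦1 1↦1 2↦1 3↦2)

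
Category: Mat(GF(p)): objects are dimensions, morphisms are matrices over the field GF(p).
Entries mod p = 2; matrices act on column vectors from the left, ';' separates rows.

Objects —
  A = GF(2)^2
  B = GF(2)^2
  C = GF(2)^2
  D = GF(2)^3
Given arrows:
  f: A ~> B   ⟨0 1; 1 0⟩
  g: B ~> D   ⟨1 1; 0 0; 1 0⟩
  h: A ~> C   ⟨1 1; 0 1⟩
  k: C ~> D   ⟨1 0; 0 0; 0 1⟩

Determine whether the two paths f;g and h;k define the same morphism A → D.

1) trace f;g:
  e0=⟨1,0⟩ f~>⟨0,1⟩ g~>⟨1,0,0⟩
  e1=⟨0,1⟩ f~>⟨1,0⟩ g~>⟨1,0,1⟩
  result₁ = ⟨1 1; 0 0; 0 1⟩
2) trace h;k:
  e0=⟨1,0⟩ h~>⟨1,0⟩ k~>⟨1,0,0⟩
  e1=⟨0,1⟩ h~>⟨1,1⟩ k~>⟨1,0,1⟩
  result₂ = ⟨1 1; 0 0; 0 1⟩
Equal? same morphism ✓

Answer: COMMUTES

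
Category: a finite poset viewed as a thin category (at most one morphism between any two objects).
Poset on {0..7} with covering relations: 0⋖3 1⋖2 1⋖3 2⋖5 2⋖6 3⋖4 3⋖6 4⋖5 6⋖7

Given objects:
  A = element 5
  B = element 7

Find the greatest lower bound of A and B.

Common predecessors of 5,7: {0,1,2,3}
  maximal lower bounds 2 and 3 are incomparable: neither 2≤3 nor 3≤2
→ no greatest lower bound exists

Answer: NO MEET EXISTS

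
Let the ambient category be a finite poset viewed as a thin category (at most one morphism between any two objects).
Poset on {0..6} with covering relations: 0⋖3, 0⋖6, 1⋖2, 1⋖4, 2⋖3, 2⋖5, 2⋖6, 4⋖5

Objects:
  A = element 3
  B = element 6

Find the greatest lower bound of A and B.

{x : x⊑A ∧ x⊑B} = {0,1,2}  (A=3, B=6)
  maximal lower bounds 0 and 2 are incomparable: neither 0⊑2 nor 2⊑0
→ no greatest lower bound exists

Answer: NO MEET EXISTS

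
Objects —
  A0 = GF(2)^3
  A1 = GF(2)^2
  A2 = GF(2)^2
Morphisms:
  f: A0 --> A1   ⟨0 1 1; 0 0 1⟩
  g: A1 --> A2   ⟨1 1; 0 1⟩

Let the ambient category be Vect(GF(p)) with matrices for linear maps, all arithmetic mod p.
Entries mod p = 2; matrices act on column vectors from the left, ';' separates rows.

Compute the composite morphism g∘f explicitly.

Answer: ⟨0 1 0; 0 0 1⟩

Derivation:
  e0=(1,0,0) f-->(0,0) g-->(0,0)
  e1=(0,1,0) f-->(1,0) g-->(1,0)
  e2=(0,0,1) f-->(1,1) g-->(0,1)
⟦path⟧: ⟨0 1 0; 0 0 1⟩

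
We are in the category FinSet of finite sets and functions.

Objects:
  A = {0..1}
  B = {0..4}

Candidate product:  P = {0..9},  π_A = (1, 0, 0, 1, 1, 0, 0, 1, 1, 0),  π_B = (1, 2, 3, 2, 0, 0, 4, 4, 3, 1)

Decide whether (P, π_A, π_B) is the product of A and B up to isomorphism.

Answer: VALID PRODUCT

Work:
|A|·|B| = 2·5 = 10;  |P| = 10
Check the pairing map k ↦ (π_A(k), π_B(k)):
  0 -> (1,1)
  1 -> (0,2)
  2 -> (0,3)
  3 -> (1,2)
  4 -> (1,0)
  5 -> (0,0)
  6 -> (0,4)
  7 -> (1,4)
  8 -> (1,3)
  9 -> (0,1)
distinct pairs in image: 10 / 10 needed
  → bijection onto A×B; projections well-typed.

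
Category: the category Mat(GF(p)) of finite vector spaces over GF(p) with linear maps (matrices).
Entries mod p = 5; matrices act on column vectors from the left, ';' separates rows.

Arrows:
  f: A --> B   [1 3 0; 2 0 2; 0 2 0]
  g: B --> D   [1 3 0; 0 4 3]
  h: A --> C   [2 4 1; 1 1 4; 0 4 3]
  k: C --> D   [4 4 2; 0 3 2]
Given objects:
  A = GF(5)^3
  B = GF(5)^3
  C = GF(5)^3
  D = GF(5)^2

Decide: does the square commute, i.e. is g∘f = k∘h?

Path 1 = f;g:
  e0=[1,0,0] f-->[1,2,0] g-->[2,3]
  e1=[0,1,0] f-->[3,0,2] g-->[3,1]
  e2=[0,0,1] f-->[0,2,0] g-->[1,3]
  result₁ = [2 3 1; 3 1 3]
Path 2 = h;k:
  e0=[1,0,0] h-->[2,1,0] k-->[2,3]
  e1=[0,1,0] h-->[4,1,4] k-->[3,1]
  e2=[0,0,1] h-->[1,4,3] k-->[1,3]
  result₂ = [2 3 1; 3 1 3]
Equal? YES — commutes

Answer: COMMUTES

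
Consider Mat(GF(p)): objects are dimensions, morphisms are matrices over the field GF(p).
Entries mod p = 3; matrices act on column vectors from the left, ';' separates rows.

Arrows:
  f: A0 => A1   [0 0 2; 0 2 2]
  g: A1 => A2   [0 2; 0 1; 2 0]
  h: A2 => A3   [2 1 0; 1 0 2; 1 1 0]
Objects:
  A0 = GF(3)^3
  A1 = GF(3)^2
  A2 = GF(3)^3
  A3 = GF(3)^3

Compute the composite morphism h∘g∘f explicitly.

  e0=(1,0,0) f=>(0,0) g=>(0,0,0) h=>(0,0,0)
  e1=(0,1,0) f=>(0,2) g=>(1,2,0) h=>(1,1,0)
  e2=(0,0,1) f=>(2,2) g=>(1,2,1) h=>(1,0,0)
composite: [0 1 1; 0 1 0; 0 0 0]

Answer: [0 1 1; 0 1 0; 0 0 0]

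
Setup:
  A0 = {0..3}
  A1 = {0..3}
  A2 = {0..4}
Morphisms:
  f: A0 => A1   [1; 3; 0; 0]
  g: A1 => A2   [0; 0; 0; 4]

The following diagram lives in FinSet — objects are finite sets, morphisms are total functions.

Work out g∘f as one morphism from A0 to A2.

Answer: [0; 4; 0; 0]

Work:
  0 f=>1 g=>0
  1 f=>3 g=>4
  2 f=>0 g=>0
  3 f=>0 g=>0
composite: [0; 4; 0; 0]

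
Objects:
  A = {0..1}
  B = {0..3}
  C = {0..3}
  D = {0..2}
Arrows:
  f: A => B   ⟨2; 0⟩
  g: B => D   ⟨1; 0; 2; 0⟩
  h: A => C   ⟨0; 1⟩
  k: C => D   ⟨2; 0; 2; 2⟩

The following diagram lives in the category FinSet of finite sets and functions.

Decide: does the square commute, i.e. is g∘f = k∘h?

Answer: DOES NOT COMMUTE

Work:
Along f;g (path 1):
  0 f=>2 g=>2
  1 f=>0 g=>1
  ⟦path⟧₁ = ⟨2; 1⟩
Along h;k (path 2):
  0 h=>0 k=>2
  1 h=>1 k=>0
  ⟦path⟧₂ = ⟨2; 0⟩
Equal? distinct morphisms ✗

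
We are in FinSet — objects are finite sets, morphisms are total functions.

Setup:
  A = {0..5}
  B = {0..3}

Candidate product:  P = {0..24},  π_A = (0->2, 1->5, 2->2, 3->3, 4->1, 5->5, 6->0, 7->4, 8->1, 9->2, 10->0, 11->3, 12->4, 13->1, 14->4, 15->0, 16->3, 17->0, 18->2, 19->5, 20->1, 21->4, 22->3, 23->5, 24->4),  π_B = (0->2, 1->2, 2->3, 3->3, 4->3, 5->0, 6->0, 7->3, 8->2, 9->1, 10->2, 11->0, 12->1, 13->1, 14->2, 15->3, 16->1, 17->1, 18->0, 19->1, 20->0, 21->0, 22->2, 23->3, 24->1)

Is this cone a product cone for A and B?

Answer: NOT A VALID PRODUCT — |P|=25 ≠ |A|·|B|=24

Work:
|A|·|B| = 6·4 = 24;  |P| = 25
  → cardinalities differ; no bijection possible.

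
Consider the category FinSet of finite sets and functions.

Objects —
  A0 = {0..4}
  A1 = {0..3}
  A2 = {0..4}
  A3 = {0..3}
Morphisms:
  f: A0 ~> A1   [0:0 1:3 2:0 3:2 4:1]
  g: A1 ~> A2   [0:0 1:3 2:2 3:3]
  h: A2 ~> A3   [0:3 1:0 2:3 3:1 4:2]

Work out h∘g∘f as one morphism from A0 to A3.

  0 f~>0 g~>0 h~>3
  1 f~>3 g~>3 h~>1
  2 f~>0 g~>0 h~>3
  3 f~>2 g~>2 h~>3
  4 f~>1 g~>3 h~>1
⟦path⟧: [0:3 1:1 2:3 3:3 4:1]

Answer: [0:3 1:1 2:3 3:3 4:1]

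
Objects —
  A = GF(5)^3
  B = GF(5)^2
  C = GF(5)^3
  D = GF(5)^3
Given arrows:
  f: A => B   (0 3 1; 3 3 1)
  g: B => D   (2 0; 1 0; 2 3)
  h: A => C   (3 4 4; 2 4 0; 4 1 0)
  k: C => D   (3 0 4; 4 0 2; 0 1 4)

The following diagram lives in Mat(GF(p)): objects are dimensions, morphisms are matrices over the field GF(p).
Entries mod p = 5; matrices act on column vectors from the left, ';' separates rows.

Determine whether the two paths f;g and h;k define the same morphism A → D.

Answer: DOES NOT COMMUTE

Trace:
Path 1 = f;g:
  e0=(1,0,0) f=>(0,3) g=>(0,0,4)
  e1=(0,1,0) f=>(3,3) g=>(1,3,0)
  e2=(0,0,1) f=>(1,1) g=>(2,1,0)
  result₁ = (0 1 2; 0 3 1; 4 0 0)
Path 2 = h;k:
  e0=(1,0,0) h=>(3,2,4) k=>(0,0,3)
  e1=(0,1,0) h=>(4,4,1) k=>(1,3,3)
  e2=(0,0,1) h=>(4,0,0) k=>(2,1,0)
  result₂ = (0 1 2; 0 3 1; 3 3 0)
Equal? differ; not commutative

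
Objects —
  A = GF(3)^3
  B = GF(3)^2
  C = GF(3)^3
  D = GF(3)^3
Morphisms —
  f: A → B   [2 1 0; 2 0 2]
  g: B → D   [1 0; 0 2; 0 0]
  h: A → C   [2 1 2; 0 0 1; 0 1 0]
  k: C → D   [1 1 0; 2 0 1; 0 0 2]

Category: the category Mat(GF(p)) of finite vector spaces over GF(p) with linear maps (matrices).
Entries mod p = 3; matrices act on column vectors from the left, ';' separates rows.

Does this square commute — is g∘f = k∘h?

Answer: DOES NOT COMMUTE

Trace:
1) trace f;g:
  e0=(1,0,0) f→(2,2) g→(2,1,0)
  e1=(0,1,0) f→(1,0) g→(1,0,0)
  e2=(0,0,1) f→(0,2) g→(0,1,0)
  result₁ = [2 1 0; 1 0 1; 0 0 0]
2) trace h;k:
  e0=(1,0,0) h→(2,0,0) k→(2,1,0)
  e1=(0,1,0) h→(1,0,1) k→(1,0,2)
  e2=(0,0,1) h→(2,1,0) k→(0,1,0)
  result₂ = [2 1 0; 1 0 1; 0 2 0]
Equal? differ; not commutative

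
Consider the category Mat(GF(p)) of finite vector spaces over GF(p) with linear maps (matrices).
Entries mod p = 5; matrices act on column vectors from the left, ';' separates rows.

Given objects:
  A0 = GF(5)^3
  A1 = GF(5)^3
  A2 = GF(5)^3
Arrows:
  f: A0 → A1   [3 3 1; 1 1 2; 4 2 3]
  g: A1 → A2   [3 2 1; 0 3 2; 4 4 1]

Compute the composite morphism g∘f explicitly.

Answer: [0 3 0; 1 2 2; 0 3 0]

Work:
  e0=[1,0,0] f→[3,1,4] g→[0,1,0]
  e1=[0,1,0] f→[3,1,2] g→[3,2,3]
  e2=[0,0,1] f→[1,2,3] g→[0,2,0]
⟦path⟧: [0 3 0; 1 2 2; 0 3 0]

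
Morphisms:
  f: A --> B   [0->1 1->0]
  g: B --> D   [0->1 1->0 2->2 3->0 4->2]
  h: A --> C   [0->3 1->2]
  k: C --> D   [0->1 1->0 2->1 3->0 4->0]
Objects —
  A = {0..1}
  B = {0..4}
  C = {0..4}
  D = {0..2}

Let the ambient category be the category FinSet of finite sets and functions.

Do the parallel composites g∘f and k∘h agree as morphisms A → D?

Answer: COMMUTES

Derivation:
1) trace f;g:
  0 f-->1 g-->0
  1 f-->0 g-->1
  result₁ = [0->0 1->1]
2) trace h;k:
  0 h-->3 k-->0
  1 h-->2 k-->1
  result₂ = [0->0 1->1]
Equal? equal; square commutes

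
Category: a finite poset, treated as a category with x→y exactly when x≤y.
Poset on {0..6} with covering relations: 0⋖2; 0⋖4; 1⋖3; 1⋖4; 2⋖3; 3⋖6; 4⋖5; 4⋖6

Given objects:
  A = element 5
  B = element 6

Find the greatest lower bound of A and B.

Lower bounds of A=5 and B=6: {0,1,4}
  0 <= 4
  1 <= 4
  4 <= 4
glb = 4

Answer: A∧B = 4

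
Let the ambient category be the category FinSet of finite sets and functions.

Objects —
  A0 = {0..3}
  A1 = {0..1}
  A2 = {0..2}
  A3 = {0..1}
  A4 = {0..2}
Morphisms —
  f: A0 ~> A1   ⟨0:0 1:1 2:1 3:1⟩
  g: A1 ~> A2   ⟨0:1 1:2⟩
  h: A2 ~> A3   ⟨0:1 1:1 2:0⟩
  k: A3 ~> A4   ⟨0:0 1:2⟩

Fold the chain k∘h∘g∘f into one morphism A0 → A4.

Answer: ⟨0:2 1:0 2:0 3:0⟩

Trace:
  0 f~>0 g~>1 h~>1 k~>2
  1 f~>1 g~>2 h~>0 k~>0
  2 f~>1 g~>2 h~>0 k~>0
  3 f~>1 g~>2 h~>0 k~>0
⟦path⟧: ⟨0:2 1:0 2:0 3:0⟩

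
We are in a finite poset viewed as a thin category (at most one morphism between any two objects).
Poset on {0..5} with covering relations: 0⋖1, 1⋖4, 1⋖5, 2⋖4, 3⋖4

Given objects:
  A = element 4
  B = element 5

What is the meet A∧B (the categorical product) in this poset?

Answer: A∧B = 1

Work:
Common predecessors of 4,5: {0,1}
  0 <= 1
  1 <= 1
glb = 1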